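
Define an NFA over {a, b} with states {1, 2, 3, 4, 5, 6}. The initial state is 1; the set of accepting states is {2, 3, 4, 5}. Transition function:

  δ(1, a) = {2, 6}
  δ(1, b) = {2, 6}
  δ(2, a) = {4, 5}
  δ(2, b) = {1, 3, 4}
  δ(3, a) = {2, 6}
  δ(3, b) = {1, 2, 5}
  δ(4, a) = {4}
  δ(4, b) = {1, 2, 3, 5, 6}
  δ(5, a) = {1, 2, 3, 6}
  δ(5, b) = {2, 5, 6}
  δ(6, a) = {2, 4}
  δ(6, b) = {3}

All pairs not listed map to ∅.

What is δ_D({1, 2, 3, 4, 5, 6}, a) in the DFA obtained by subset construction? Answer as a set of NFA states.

{1, 2, 3, 4, 5, 6}

δ(1,a) = {2, 6}; δ(2,a) = {4, 5}; δ(3,a) = {2, 6}; δ(4,a) = {4}; δ(5,a) = {1, 2, 3, 6}; δ(6,a) = {2, 4}.
Union: {1, 2, 3, 4, 5, 6}.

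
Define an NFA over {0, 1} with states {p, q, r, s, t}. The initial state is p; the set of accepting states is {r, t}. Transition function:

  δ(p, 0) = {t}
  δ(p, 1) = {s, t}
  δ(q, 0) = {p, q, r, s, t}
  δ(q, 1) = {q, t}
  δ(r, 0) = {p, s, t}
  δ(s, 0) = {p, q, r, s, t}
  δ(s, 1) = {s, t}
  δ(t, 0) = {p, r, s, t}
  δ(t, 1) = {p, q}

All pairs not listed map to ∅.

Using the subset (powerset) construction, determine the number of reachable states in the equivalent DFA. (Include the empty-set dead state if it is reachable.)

8

Start state of the DFA: {p}.
{p} --0--> {t}  [new]
{p} --1--> {s, t}  [new]
{t} --0--> {p, r, s, t}  [new]
{t} --1--> {p, q}  [new]
{s, t} --0--> {p, q, r, s, t}  [new]
{s, t} --1--> {p, q, s, t}  [new]
{p, r, s, t} --0--> {p, q, r, s, t}  [seen]
{p, r, s, t} --1--> {p, q, s, t}  [seen]
{p, q} --0--> {p, q, r, s, t}  [seen]
{p, q} --1--> {q, s, t}  [new]
{p, q, r, s, t} --0--> {p, q, r, s, t}  [seen]
{p, q, r, s, t} --1--> {p, q, s, t}  [seen]
{p, q, s, t} --0--> {p, q, r, s, t}  [seen]
{p, q, s, t} --1--> {p, q, s, t}  [seen]
{q, s, t} --0--> {p, q, r, s, t}  [seen]
{q, s, t} --1--> {p, q, s, t}  [seen]
Reachable DFA states: {p}, {t}, {s, t}, {p, r, s, t}, {p, q}, {p, q, r, s, t}, {p, q, s, t}, {q, s, t}.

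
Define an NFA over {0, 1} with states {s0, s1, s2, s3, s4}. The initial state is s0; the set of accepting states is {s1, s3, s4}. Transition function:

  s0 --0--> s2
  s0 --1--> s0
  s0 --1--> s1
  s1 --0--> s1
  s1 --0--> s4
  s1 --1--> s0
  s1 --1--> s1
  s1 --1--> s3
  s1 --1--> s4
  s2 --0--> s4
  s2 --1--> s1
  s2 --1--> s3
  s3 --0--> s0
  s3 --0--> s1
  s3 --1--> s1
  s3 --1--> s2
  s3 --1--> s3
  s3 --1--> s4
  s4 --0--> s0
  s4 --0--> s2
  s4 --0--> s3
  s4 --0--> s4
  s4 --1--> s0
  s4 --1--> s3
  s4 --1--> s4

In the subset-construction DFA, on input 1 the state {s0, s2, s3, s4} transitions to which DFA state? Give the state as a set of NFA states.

δ(s0,1) = {s0, s1}; δ(s2,1) = {s1, s3}; δ(s3,1) = {s1, s2, s3, s4}; δ(s4,1) = {s0, s3, s4}.
Union: {s0, s1, s2, s3, s4}.

{s0, s1, s2, s3, s4}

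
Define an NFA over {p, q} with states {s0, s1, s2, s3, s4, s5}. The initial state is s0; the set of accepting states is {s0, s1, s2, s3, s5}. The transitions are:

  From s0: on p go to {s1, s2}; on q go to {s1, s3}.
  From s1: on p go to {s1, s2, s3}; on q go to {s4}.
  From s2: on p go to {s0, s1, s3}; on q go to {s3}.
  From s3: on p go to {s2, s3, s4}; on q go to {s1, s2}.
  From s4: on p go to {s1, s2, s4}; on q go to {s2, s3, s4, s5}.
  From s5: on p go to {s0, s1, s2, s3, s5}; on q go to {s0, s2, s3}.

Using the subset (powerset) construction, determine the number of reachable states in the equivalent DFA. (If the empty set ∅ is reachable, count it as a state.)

Start state of the DFA: {s0}.
{s0} --p--> {s1, s2}  [new]
{s0} --q--> {s1, s3}  [new]
{s1, s2} --p--> {s0, s1, s2, s3}  [new]
{s1, s2} --q--> {s3, s4}  [new]
{s1, s3} --p--> {s1, s2, s3, s4}  [new]
{s1, s3} --q--> {s1, s2, s4}  [new]
{s0, s1, s2, s3} --p--> {s0, s1, s2, s3, s4}  [new]
{s0, s1, s2, s3} --q--> {s1, s2, s3, s4}  [seen]
{s3, s4} --p--> {s1, s2, s3, s4}  [seen]
{s3, s4} --q--> {s1, s2, s3, s4, s5}  [new]
{s1, s2, s3, s4} --p--> {s0, s1, s2, s3, s4}  [seen]
{s1, s2, s3, s4} --q--> {s1, s2, s3, s4, s5}  [seen]
{s1, s2, s4} --p--> {s0, s1, s2, s3, s4}  [seen]
{s1, s2, s4} --q--> {s2, s3, s4, s5}  [new]
{s0, s1, s2, s3, s4} --p--> {s0, s1, s2, s3, s4}  [seen]
{s0, s1, s2, s3, s4} --q--> {s1, s2, s3, s4, s5}  [seen]
{s1, s2, s3, s4, s5} --p--> {s0, s1, s2, s3, s4, s5}  [new]
{s1, s2, s3, s4, s5} --q--> {s0, s1, s2, s3, s4, s5}  [seen]
{s2, s3, s4, s5} --p--> {s0, s1, s2, s3, s4, s5}  [seen]
{s2, s3, s4, s5} --q--> {s0, s1, s2, s3, s4, s5}  [seen]
{s0, s1, s2, s3, s4, s5} --p--> {s0, s1, s2, s3, s4, s5}  [seen]
{s0, s1, s2, s3, s4, s5} --q--> {s0, s1, s2, s3, s4, s5}  [seen]
Reachable DFA states: {s0}, {s1, s2}, {s1, s3}, {s0, s1, s2, s3}, {s3, s4}, {s1, s2, s3, s4}, {s1, s2, s4}, {s0, s1, s2, s3, s4}, {s1, s2, s3, s4, s5}, {s2, s3, s4, s5}, {s0, s1, s2, s3, s4, s5}.

11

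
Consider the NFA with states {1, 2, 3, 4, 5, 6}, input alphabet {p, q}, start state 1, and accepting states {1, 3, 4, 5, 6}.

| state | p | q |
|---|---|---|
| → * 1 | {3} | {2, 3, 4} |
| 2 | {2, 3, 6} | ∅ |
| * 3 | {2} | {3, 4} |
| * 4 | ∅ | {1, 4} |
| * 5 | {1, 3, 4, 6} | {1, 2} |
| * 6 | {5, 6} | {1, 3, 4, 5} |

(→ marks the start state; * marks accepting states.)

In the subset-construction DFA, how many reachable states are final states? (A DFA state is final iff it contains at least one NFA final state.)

13

Start state of the DFA: {1}.
{1} --p--> {3}  [new]
{1} --q--> {2, 3, 4}  [new]
{3} --p--> {2}  [new]
{3} --q--> {3, 4}  [new]
{2, 3, 4} --p--> {2, 3, 6}  [new]
{2, 3, 4} --q--> {1, 3, 4}  [new]
{2} --p--> {2, 3, 6}  [seen]
{2} --q--> ∅  [new]
{3, 4} --p--> {2}  [seen]
{3, 4} --q--> {1, 3, 4}  [seen]
{2, 3, 6} --p--> {2, 3, 5, 6}  [new]
{2, 3, 6} --q--> {1, 3, 4, 5}  [new]
{1, 3, 4} --p--> {2, 3}  [new]
{1, 3, 4} --q--> {1, 2, 3, 4}  [new]
∅ --p--> ∅  [seen]
∅ --q--> ∅  [seen]
{2, 3, 5, 6} --p--> {1, 2, 3, 4, 5, 6}  [new]
{2, 3, 5, 6} --q--> {1, 2, 3, 4, 5}  [new]
{1, 3, 4, 5} --p--> {1, 2, 3, 4, 6}  [new]
{1, 3, 4, 5} --q--> {1, 2, 3, 4}  [seen]
{2, 3} --p--> {2, 3, 6}  [seen]
{2, 3} --q--> {3, 4}  [seen]
{1, 2, 3, 4} --p--> {2, 3, 6}  [seen]
{1, 2, 3, 4} --q--> {1, 2, 3, 4}  [seen]
{1, 2, 3, 4, 5, 6} --p--> {1, 2, 3, 4, 5, 6}  [seen]
{1, 2, 3, 4, 5, 6} --q--> {1, 2, 3, 4, 5}  [seen]
{1, 2, 3, 4, 5} --p--> {1, 2, 3, 4, 6}  [seen]
{1, 2, 3, 4, 5} --q--> {1, 2, 3, 4}  [seen]
{1, 2, 3, 4, 6} --p--> {2, 3, 5, 6}  [seen]
{1, 2, 3, 4, 6} --q--> {1, 2, 3, 4, 5}  [seen]
Reachable DFA states: {1}, {3}, {2, 3, 4}, {2}, {3, 4}, {2, 3, 6}, {1, 3, 4}, ∅, {2, 3, 5, 6}, {1, 3, 4, 5}, {2, 3}, {1, 2, 3, 4}, {1, 2, 3, 4, 5, 6}, {1, 2, 3, 4, 5}, {1, 2, 3, 4, 6}.
Accepting DFA states (contain an NFA accepting state): {1}, {3}, {2, 3, 4}, {3, 4}, {2, 3, 6}, {1, 3, 4}, {2, 3, 5, 6}, {1, 3, 4, 5}, {2, 3}, {1, 2, 3, 4}, {1, 2, 3, 4, 5, 6}, {1, 2, 3, 4, 5}, {1, 2, 3, 4, 6}.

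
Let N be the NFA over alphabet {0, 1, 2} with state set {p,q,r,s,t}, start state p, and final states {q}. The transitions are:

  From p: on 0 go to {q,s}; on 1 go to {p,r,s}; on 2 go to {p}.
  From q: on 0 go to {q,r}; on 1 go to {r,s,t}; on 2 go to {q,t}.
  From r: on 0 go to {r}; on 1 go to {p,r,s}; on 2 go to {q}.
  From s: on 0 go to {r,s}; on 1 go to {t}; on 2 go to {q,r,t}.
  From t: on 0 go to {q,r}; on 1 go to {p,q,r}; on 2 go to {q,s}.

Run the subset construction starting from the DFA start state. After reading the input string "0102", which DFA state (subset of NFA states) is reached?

Start: {p}.
δ(p,0) = {q,s}.
Union: {q,s}.
After 0: {q,s}.
δ(q,1) = {r,s,t}; δ(s,1) = {t}.
Union: {r,s,t}.
After 1: {r,s,t}.
δ(r,0) = {r}; δ(s,0) = {r,s}; δ(t,0) = {q,r}.
Union: {q,r,s}.
After 0: {q,r,s}.
δ(q,2) = {q,t}; δ(r,2) = {q}; δ(s,2) = {q,r,t}.
Union: {q,r,t}.
After 2: {q,r,t}.

{q,r,t}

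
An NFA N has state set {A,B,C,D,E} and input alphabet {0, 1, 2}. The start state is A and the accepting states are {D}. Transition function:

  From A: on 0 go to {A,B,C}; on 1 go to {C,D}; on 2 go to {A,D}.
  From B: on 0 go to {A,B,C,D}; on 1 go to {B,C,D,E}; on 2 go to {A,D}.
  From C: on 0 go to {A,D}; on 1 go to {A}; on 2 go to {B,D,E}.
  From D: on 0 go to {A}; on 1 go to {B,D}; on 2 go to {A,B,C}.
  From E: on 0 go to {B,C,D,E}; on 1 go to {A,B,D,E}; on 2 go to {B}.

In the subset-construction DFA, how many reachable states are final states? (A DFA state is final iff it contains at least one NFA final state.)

8

Start state of the DFA: {A}.
{A} --0--> {A,B,C}  [new]
{A} --1--> {C,D}  [new]
{A} --2--> {A,D}  [new]
{A,B,C} --0--> {A,B,C,D}  [new]
{A,B,C} --1--> {A,B,C,D,E}  [new]
{A,B,C} --2--> {A,B,D,E}  [new]
{C,D} --0--> {A,D}  [seen]
{C,D} --1--> {A,B,D}  [new]
{C,D} --2--> {A,B,C,D,E}  [seen]
{A,D} --0--> {A,B,C}  [seen]
{A,D} --1--> {B,C,D}  [new]
{A,D} --2--> {A,B,C,D}  [seen]
{A,B,C,D} --0--> {A,B,C,D}  [seen]
{A,B,C,D} --1--> {A,B,C,D,E}  [seen]
{A,B,C,D} --2--> {A,B,C,D,E}  [seen]
{A,B,C,D,E} --0--> {A,B,C,D,E}  [seen]
{A,B,C,D,E} --1--> {A,B,C,D,E}  [seen]
{A,B,C,D,E} --2--> {A,B,C,D,E}  [seen]
{A,B,D,E} --0--> {A,B,C,D,E}  [seen]
{A,B,D,E} --1--> {A,B,C,D,E}  [seen]
{A,B,D,E} --2--> {A,B,C,D}  [seen]
{A,B,D} --0--> {A,B,C,D}  [seen]
{A,B,D} --1--> {B,C,D,E}  [new]
{A,B,D} --2--> {A,B,C,D}  [seen]
{B,C,D} --0--> {A,B,C,D}  [seen]
{B,C,D} --1--> {A,B,C,D,E}  [seen]
{B,C,D} --2--> {A,B,C,D,E}  [seen]
{B,C,D,E} --0--> {A,B,C,D,E}  [seen]
{B,C,D,E} --1--> {A,B,C,D,E}  [seen]
{B,C,D,E} --2--> {A,B,C,D,E}  [seen]
Reachable DFA states: {A}, {A,B,C}, {C,D}, {A,D}, {A,B,C,D}, {A,B,C,D,E}, {A,B,D,E}, {A,B,D}, {B,C,D}, {B,C,D,E}.
Accepting DFA states (contain an NFA accepting state): {C,D}, {A,D}, {A,B,C,D}, {A,B,C,D,E}, {A,B,D,E}, {A,B,D}, {B,C,D}, {B,C,D,E}.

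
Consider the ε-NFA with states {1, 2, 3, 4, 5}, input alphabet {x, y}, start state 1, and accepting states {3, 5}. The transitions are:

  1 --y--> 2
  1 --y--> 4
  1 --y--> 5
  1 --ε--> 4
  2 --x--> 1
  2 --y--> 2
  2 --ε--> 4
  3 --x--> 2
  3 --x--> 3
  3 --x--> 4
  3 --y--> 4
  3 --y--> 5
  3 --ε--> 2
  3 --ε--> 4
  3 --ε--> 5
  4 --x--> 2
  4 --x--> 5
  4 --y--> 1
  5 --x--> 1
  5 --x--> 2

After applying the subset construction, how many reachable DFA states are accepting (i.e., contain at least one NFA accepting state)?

2

Start state of the DFA: {1, 4} (ε-closure of the NFA start).
{1, 4} --x--> {2, 4, 5}  [new]
{1, 4} --y--> {1, 2, 4, 5}  [new]
{2, 4, 5} --x--> {1, 2, 4, 5}  [seen]
{2, 4, 5} --y--> {1, 2, 4}  [new]
{1, 2, 4, 5} --x--> {1, 2, 4, 5}  [seen]
{1, 2, 4, 5} --y--> {1, 2, 4, 5}  [seen]
{1, 2, 4} --x--> {1, 2, 4, 5}  [seen]
{1, 2, 4} --y--> {1, 2, 4, 5}  [seen]
Reachable DFA states: {1, 4}, {2, 4, 5}, {1, 2, 4, 5}, {1, 2, 4}.
Accepting DFA states (contain an NFA accepting state): {2, 4, 5}, {1, 2, 4, 5}.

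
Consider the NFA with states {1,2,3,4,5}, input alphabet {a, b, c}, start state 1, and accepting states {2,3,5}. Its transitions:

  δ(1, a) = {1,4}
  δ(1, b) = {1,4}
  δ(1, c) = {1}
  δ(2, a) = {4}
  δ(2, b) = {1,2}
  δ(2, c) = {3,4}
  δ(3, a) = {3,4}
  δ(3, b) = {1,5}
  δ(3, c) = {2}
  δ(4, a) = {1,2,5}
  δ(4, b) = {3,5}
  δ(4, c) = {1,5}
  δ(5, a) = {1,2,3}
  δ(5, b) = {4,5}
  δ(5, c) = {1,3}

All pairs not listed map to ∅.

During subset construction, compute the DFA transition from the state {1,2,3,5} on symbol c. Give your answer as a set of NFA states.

δ(1,c) = {1}; δ(2,c) = {3,4}; δ(3,c) = {2}; δ(5,c) = {1,3}.
Union: {1,2,3,4}.

{1,2,3,4}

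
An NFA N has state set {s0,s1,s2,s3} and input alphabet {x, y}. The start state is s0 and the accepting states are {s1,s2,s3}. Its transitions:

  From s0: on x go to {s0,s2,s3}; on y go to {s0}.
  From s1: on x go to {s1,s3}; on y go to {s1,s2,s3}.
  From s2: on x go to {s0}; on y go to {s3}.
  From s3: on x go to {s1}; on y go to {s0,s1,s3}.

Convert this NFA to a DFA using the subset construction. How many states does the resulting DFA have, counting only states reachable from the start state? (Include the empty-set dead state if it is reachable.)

4

Start state of the DFA: {s0}.
{s0} --x--> {s0,s2,s3}  [new]
{s0} --y--> {s0}  [seen]
{s0,s2,s3} --x--> {s0,s1,s2,s3}  [new]
{s0,s2,s3} --y--> {s0,s1,s3}  [new]
{s0,s1,s2,s3} --x--> {s0,s1,s2,s3}  [seen]
{s0,s1,s2,s3} --y--> {s0,s1,s2,s3}  [seen]
{s0,s1,s3} --x--> {s0,s1,s2,s3}  [seen]
{s0,s1,s3} --y--> {s0,s1,s2,s3}  [seen]
Reachable DFA states: {s0}, {s0,s2,s3}, {s0,s1,s2,s3}, {s0,s1,s3}.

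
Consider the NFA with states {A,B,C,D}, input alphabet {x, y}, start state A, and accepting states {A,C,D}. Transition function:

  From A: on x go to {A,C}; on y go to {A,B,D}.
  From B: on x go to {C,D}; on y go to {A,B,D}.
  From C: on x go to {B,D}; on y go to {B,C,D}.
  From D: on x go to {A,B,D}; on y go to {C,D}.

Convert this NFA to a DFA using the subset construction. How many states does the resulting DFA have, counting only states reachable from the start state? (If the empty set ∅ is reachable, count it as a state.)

4

Start state of the DFA: {A}.
{A} --x--> {A,C}  [new]
{A} --y--> {A,B,D}  [new]
{A,C} --x--> {A,B,C,D}  [new]
{A,C} --y--> {A,B,C,D}  [seen]
{A,B,D} --x--> {A,B,C,D}  [seen]
{A,B,D} --y--> {A,B,C,D}  [seen]
{A,B,C,D} --x--> {A,B,C,D}  [seen]
{A,B,C,D} --y--> {A,B,C,D}  [seen]
Reachable DFA states: {A}, {A,C}, {A,B,D}, {A,B,C,D}.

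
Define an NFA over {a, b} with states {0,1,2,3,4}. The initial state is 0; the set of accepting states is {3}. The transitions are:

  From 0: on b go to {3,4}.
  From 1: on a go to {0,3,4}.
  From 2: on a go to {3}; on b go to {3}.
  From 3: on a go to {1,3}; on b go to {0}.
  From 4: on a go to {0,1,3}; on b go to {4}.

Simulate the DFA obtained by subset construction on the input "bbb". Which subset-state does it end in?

{3,4}

Start: {0}.
δ(0,b) = {3,4}.
Union: {3,4}.
After b: {3,4}.
δ(3,b) = {0}; δ(4,b) = {4}.
Union: {0,4}.
After b: {0,4}.
δ(0,b) = {3,4}; δ(4,b) = {4}.
Union: {3,4}.
After b: {3,4}.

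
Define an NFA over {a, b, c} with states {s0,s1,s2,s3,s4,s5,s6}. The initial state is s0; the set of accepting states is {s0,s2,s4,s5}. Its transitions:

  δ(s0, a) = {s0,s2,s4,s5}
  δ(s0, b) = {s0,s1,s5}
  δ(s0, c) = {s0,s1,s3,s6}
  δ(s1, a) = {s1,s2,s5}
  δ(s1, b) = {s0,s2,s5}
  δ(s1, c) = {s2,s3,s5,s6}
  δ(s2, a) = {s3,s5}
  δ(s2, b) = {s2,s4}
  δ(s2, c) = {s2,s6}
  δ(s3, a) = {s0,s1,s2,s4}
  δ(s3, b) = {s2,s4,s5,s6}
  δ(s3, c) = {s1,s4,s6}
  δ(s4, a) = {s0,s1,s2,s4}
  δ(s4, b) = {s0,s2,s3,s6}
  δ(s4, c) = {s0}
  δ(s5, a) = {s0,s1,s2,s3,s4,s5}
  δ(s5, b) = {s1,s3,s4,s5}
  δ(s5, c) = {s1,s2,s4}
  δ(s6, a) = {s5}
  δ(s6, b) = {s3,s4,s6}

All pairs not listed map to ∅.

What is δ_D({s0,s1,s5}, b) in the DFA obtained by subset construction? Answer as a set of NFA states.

{s0,s1,s2,s3,s4,s5}

δ(s0,b) = {s0,s1,s5}; δ(s1,b) = {s0,s2,s5}; δ(s5,b) = {s1,s3,s4,s5}.
Union: {s0,s1,s2,s3,s4,s5}.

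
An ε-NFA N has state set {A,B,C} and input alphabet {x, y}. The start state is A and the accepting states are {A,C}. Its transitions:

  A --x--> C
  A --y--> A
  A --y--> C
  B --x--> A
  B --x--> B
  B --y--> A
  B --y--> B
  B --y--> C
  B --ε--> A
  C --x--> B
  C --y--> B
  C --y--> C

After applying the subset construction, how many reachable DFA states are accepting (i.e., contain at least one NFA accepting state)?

Start state of the DFA: {A} (ε-closure of the NFA start).
{A} --x--> {C}  [new]
{A} --y--> {A,C}  [new]
{C} --x--> {A,B}  [new]
{C} --y--> {A,B,C}  [new]
{A,C} --x--> {A,B,C}  [seen]
{A,C} --y--> {A,B,C}  [seen]
{A,B} --x--> {A,B,C}  [seen]
{A,B} --y--> {A,B,C}  [seen]
{A,B,C} --x--> {A,B,C}  [seen]
{A,B,C} --y--> {A,B,C}  [seen]
Reachable DFA states: {A}, {C}, {A,C}, {A,B}, {A,B,C}.
Accepting DFA states (contain an NFA accepting state): {A}, {C}, {A,C}, {A,B}, {A,B,C}.

5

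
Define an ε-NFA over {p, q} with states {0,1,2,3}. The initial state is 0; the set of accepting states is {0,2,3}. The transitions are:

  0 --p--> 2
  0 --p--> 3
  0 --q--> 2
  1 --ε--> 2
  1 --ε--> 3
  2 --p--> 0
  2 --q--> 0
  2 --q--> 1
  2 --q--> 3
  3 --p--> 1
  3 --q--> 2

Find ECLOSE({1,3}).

{1,2,3}

Begin with {1,3}.
1 →ε {2,3}; add 2.
ε-closure = {1,2,3}.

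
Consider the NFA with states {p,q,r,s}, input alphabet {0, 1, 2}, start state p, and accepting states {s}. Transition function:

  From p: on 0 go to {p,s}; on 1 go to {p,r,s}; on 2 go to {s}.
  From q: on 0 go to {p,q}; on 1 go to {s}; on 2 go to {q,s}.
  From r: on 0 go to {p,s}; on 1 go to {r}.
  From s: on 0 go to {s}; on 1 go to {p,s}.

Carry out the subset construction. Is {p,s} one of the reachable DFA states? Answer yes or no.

yes

Start state of the DFA: {p}.
{p} --0--> {p,s}  [new]
{p} --1--> {p,r,s}  [new]
{p} --2--> {s}  [new]
{p,s} --0--> {p,s}  [seen]
{p,s} --1--> {p,r,s}  [seen]
{p,s} --2--> {s}  [seen]
{p,r,s} --0--> {p,s}  [seen]
{p,r,s} --1--> {p,r,s}  [seen]
{p,r,s} --2--> {s}  [seen]
{s} --0--> {s}  [seen]
{s} --1--> {p,s}  [seen]
{s} --2--> ∅  [new]
∅ --0--> ∅  [seen]
∅ --1--> ∅  [seen]
∅ --2--> ∅  [seen]
Reachable DFA states: {p}, {p,s}, {p,r,s}, {s}, ∅.
{p,s} is among them.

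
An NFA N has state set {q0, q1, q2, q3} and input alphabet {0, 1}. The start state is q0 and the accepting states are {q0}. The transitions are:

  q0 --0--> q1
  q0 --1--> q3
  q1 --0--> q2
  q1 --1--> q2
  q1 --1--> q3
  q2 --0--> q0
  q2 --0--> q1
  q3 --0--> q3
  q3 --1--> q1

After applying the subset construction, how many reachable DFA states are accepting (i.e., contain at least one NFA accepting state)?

5

Start state of the DFA: {q0}.
{q0} --0--> {q1}  [new]
{q0} --1--> {q3}  [new]
{q1} --0--> {q2}  [new]
{q1} --1--> {q2, q3}  [new]
{q3} --0--> {q3}  [seen]
{q3} --1--> {q1}  [seen]
{q2} --0--> {q0, q1}  [new]
{q2} --1--> ∅  [new]
{q2, q3} --0--> {q0, q1, q3}  [new]
{q2, q3} --1--> {q1}  [seen]
{q0, q1} --0--> {q1, q2}  [new]
{q0, q1} --1--> {q2, q3}  [seen]
∅ --0--> ∅  [seen]
∅ --1--> ∅  [seen]
{q0, q1, q3} --0--> {q1, q2, q3}  [new]
{q0, q1, q3} --1--> {q1, q2, q3}  [seen]
{q1, q2} --0--> {q0, q1, q2}  [new]
{q1, q2} --1--> {q2, q3}  [seen]
{q1, q2, q3} --0--> {q0, q1, q2, q3}  [new]
{q1, q2, q3} --1--> {q1, q2, q3}  [seen]
{q0, q1, q2} --0--> {q0, q1, q2}  [seen]
{q0, q1, q2} --1--> {q2, q3}  [seen]
{q0, q1, q2, q3} --0--> {q0, q1, q2, q3}  [seen]
{q0, q1, q2, q3} --1--> {q1, q2, q3}  [seen]
Reachable DFA states: {q0}, {q1}, {q3}, {q2}, {q2, q3}, {q0, q1}, ∅, {q0, q1, q3}, {q1, q2}, {q1, q2, q3}, {q0, q1, q2}, {q0, q1, q2, q3}.
Accepting DFA states (contain an NFA accepting state): {q0}, {q0, q1}, {q0, q1, q3}, {q0, q1, q2}, {q0, q1, q2, q3}.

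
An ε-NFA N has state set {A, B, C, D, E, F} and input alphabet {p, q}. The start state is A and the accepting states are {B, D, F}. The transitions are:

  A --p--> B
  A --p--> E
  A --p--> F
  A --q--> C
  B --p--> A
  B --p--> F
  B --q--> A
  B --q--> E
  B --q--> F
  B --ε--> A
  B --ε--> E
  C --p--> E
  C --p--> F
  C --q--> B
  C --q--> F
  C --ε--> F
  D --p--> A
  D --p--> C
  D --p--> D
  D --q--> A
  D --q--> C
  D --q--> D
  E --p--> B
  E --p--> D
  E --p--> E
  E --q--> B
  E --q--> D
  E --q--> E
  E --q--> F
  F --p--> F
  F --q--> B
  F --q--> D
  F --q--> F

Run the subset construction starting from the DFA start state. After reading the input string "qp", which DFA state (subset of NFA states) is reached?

{E, F}

Start: {A}.
δ(A,q) = {C}.
Union: {C}.
ε-closure gives {C, F}.
After q: {C, F}.
δ(C,p) = {E, F}; δ(F,p) = {F}.
Union: {E, F}.
After p: {E, F}.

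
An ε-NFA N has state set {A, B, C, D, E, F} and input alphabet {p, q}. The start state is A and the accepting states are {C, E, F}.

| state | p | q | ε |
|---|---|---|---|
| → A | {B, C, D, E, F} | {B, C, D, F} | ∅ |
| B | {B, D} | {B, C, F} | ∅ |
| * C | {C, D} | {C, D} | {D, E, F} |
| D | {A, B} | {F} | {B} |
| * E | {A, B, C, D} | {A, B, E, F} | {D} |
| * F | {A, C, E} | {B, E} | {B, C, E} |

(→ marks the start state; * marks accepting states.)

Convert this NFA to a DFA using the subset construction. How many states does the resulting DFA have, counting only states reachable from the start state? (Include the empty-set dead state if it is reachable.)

3

Start state of the DFA: {A} (ε-closure of the NFA start).
{A} --p--> {B, C, D, E, F}  [new]
{A} --q--> {B, C, D, E, F}  [seen]
{B, C, D, E, F} --p--> {A, B, C, D, E, F}  [new]
{B, C, D, E, F} --q--> {A, B, C, D, E, F}  [seen]
{A, B, C, D, E, F} --p--> {A, B, C, D, E, F}  [seen]
{A, B, C, D, E, F} --q--> {A, B, C, D, E, F}  [seen]
Reachable DFA states: {A}, {B, C, D, E, F}, {A, B, C, D, E, F}.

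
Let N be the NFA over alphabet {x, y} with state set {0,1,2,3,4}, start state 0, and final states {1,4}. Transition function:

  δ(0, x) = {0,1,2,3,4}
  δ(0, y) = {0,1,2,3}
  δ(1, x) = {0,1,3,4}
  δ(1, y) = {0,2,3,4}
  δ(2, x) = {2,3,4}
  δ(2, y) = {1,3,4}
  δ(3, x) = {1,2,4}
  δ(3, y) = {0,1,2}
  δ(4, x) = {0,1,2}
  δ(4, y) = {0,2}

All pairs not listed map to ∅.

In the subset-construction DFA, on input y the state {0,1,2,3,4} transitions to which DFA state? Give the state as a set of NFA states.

δ(0,y) = {0,1,2,3}; δ(1,y) = {0,2,3,4}; δ(2,y) = {1,3,4}; δ(3,y) = {0,1,2}; δ(4,y) = {0,2}.
Union: {0,1,2,3,4}.

{0,1,2,3,4}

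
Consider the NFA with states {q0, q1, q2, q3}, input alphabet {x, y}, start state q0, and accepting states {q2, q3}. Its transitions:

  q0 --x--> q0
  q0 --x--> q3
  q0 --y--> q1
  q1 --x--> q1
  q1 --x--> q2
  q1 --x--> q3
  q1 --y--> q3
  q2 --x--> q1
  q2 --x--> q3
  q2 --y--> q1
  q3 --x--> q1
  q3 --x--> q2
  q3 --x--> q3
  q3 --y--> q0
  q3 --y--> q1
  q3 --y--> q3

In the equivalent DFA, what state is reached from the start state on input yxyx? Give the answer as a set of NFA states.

Start: {q0}.
δ(q0,y) = {q1}.
Union: {q1}.
After y: {q1}.
δ(q1,x) = {q1, q2, q3}.
Union: {q1, q2, q3}.
After x: {q1, q2, q3}.
δ(q1,y) = {q3}; δ(q2,y) = {q1}; δ(q3,y) = {q0, q1, q3}.
Union: {q0, q1, q3}.
After y: {q0, q1, q3}.
δ(q0,x) = {q0, q3}; δ(q1,x) = {q1, q2, q3}; δ(q3,x) = {q1, q2, q3}.
Union: {q0, q1, q2, q3}.
After x: {q0, q1, q2, q3}.

{q0, q1, q2, q3}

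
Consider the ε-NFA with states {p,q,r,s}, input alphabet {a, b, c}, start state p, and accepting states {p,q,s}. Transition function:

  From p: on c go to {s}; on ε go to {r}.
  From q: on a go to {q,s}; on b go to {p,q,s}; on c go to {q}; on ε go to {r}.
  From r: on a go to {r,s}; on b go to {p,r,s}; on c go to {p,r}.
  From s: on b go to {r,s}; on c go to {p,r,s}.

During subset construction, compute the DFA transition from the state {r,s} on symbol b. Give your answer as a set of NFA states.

{p,r,s}

δ(r,b) = {p,r,s}; δ(s,b) = {r,s}.
Union: {p,r,s}.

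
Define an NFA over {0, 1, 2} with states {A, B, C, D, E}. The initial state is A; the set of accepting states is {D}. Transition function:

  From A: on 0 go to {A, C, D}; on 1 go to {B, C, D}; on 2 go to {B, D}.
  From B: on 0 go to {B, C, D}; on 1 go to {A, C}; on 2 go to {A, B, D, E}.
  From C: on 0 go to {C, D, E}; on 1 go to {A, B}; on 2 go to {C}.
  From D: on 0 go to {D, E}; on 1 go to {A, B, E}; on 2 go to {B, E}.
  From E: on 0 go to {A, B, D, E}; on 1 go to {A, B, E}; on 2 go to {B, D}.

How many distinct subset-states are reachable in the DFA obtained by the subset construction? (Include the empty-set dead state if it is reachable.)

9

Start state of the DFA: {A}.
{A} --0--> {A, C, D}  [new]
{A} --1--> {B, C, D}  [new]
{A} --2--> {B, D}  [new]
{A, C, D} --0--> {A, C, D, E}  [new]
{A, C, D} --1--> {A, B, C, D, E}  [new]
{A, C, D} --2--> {B, C, D, E}  [new]
{B, C, D} --0--> {B, C, D, E}  [seen]
{B, C, D} --1--> {A, B, C, E}  [new]
{B, C, D} --2--> {A, B, C, D, E}  [seen]
{B, D} --0--> {B, C, D, E}  [seen]
{B, D} --1--> {A, B, C, E}  [seen]
{B, D} --2--> {A, B, D, E}  [new]
{A, C, D, E} --0--> {A, B, C, D, E}  [seen]
{A, C, D, E} --1--> {A, B, C, D, E}  [seen]
{A, C, D, E} --2--> {B, C, D, E}  [seen]
{A, B, C, D, E} --0--> {A, B, C, D, E}  [seen]
{A, B, C, D, E} --1--> {A, B, C, D, E}  [seen]
{A, B, C, D, E} --2--> {A, B, C, D, E}  [seen]
{B, C, D, E} --0--> {A, B, C, D, E}  [seen]
{B, C, D, E} --1--> {A, B, C, E}  [seen]
{B, C, D, E} --2--> {A, B, C, D, E}  [seen]
{A, B, C, E} --0--> {A, B, C, D, E}  [seen]
{A, B, C, E} --1--> {A, B, C, D, E}  [seen]
{A, B, C, E} --2--> {A, B, C, D, E}  [seen]
{A, B, D, E} --0--> {A, B, C, D, E}  [seen]
{A, B, D, E} --1--> {A, B, C, D, E}  [seen]
{A, B, D, E} --2--> {A, B, D, E}  [seen]
Reachable DFA states: {A}, {A, C, D}, {B, C, D}, {B, D}, {A, C, D, E}, {A, B, C, D, E}, {B, C, D, E}, {A, B, C, E}, {A, B, D, E}.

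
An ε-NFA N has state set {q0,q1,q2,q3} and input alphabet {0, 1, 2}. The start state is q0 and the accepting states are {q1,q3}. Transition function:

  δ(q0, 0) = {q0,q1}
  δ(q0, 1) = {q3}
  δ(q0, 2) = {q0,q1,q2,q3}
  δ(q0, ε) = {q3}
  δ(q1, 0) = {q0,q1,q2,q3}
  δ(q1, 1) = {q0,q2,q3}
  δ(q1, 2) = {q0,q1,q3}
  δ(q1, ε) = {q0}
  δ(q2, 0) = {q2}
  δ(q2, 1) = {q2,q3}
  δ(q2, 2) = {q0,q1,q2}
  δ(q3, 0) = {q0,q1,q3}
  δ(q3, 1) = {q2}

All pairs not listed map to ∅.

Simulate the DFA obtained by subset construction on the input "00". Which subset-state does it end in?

Start: {q0,q3}.
δ(q0,0) = {q0,q1}; δ(q3,0) = {q0,q1,q3}.
Union: {q0,q1,q3}.
After 0: {q0,q1,q3}.
δ(q0,0) = {q0,q1}; δ(q1,0) = {q0,q1,q2,q3}; δ(q3,0) = {q0,q1,q3}.
Union: {q0,q1,q2,q3}.
After 0: {q0,q1,q2,q3}.

{q0,q1,q2,q3}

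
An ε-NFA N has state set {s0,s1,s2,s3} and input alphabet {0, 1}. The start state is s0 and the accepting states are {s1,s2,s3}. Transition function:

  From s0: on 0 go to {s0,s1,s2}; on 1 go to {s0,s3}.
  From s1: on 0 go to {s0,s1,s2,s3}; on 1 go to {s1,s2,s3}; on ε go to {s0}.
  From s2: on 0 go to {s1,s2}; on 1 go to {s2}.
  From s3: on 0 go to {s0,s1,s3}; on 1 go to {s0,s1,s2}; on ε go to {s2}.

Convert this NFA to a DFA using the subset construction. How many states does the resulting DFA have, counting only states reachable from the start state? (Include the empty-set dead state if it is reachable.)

4

Start state of the DFA: {s0} (ε-closure of the NFA start).
{s0} --0--> {s0,s1,s2}  [new]
{s0} --1--> {s0,s2,s3}  [new]
{s0,s1,s2} --0--> {s0,s1,s2,s3}  [new]
{s0,s1,s2} --1--> {s0,s1,s2,s3}  [seen]
{s0,s2,s3} --0--> {s0,s1,s2,s3}  [seen]
{s0,s2,s3} --1--> {s0,s1,s2,s3}  [seen]
{s0,s1,s2,s3} --0--> {s0,s1,s2,s3}  [seen]
{s0,s1,s2,s3} --1--> {s0,s1,s2,s3}  [seen]
Reachable DFA states: {s0}, {s0,s1,s2}, {s0,s2,s3}, {s0,s1,s2,s3}.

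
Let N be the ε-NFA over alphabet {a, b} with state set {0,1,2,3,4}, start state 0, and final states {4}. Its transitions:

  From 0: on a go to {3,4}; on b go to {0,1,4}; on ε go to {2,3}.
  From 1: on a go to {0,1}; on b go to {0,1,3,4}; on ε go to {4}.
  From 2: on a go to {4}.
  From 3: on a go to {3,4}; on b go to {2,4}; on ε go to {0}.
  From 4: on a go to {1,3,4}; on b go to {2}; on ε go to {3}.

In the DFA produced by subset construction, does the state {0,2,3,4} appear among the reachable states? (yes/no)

Start state of the DFA: {0,2,3} (ε-closure of the NFA start).
{0,2,3} --a--> {0,2,3,4}  [new]
{0,2,3} --b--> {0,1,2,3,4}  [new]
{0,2,3,4} --a--> {0,1,2,3,4}  [seen]
{0,2,3,4} --b--> {0,1,2,3,4}  [seen]
{0,1,2,3,4} --a--> {0,1,2,3,4}  [seen]
{0,1,2,3,4} --b--> {0,1,2,3,4}  [seen]
Reachable DFA states: {0,2,3}, {0,2,3,4}, {0,1,2,3,4}.
{0,2,3,4} is among them.

yes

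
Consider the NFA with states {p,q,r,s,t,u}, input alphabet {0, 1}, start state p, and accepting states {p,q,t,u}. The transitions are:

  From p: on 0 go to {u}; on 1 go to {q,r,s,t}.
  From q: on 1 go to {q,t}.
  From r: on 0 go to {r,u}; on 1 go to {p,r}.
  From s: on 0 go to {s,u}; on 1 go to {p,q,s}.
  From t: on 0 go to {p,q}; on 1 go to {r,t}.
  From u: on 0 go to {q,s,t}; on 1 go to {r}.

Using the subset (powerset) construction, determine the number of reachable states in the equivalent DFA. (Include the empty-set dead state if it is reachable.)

Start state of the DFA: {p}.
{p} --0--> {u}  [new]
{p} --1--> {q,r,s,t}  [new]
{u} --0--> {q,s,t}  [new]
{u} --1--> {r}  [new]
{q,r,s,t} --0--> {p,q,r,s,u}  [new]
{q,r,s,t} --1--> {p,q,r,s,t}  [new]
{q,s,t} --0--> {p,q,s,u}  [new]
{q,s,t} --1--> {p,q,r,s,t}  [seen]
{r} --0--> {r,u}  [new]
{r} --1--> {p,r}  [new]
{p,q,r,s,u} --0--> {q,r,s,t,u}  [new]
{p,q,r,s,u} --1--> {p,q,r,s,t}  [seen]
{p,q,r,s,t} --0--> {p,q,r,s,u}  [seen]
{p,q,r,s,t} --1--> {p,q,r,s,t}  [seen]
{p,q,s,u} --0--> {q,s,t,u}  [new]
{p,q,s,u} --1--> {p,q,r,s,t}  [seen]
{r,u} --0--> {q,r,s,t,u}  [seen]
{r,u} --1--> {p,r}  [seen]
{p,r} --0--> {r,u}  [seen]
{p,r} --1--> {p,q,r,s,t}  [seen]
{q,r,s,t,u} --0--> {p,q,r,s,t,u}  [new]
{q,r,s,t,u} --1--> {p,q,r,s,t}  [seen]
{q,s,t,u} --0--> {p,q,s,t,u}  [new]
{q,s,t,u} --1--> {p,q,r,s,t}  [seen]
{p,q,r,s,t,u} --0--> {p,q,r,s,t,u}  [seen]
{p,q,r,s,t,u} --1--> {p,q,r,s,t}  [seen]
{p,q,s,t,u} --0--> {p,q,s,t,u}  [seen]
{p,q,s,t,u} --1--> {p,q,r,s,t}  [seen]
Reachable DFA states: {p}, {u}, {q,r,s,t}, {q,s,t}, {r}, {p,q,r,s,u}, {p,q,r,s,t}, {p,q,s,u}, {r,u}, {p,r}, {q,r,s,t,u}, {q,s,t,u}, {p,q,r,s,t,u}, {p,q,s,t,u}.

14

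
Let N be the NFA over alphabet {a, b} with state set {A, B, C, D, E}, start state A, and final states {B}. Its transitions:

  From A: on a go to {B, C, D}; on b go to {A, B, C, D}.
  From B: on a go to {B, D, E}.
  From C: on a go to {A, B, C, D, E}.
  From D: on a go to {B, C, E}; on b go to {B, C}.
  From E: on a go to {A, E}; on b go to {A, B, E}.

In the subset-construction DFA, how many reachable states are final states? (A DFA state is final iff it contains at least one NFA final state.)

Start state of the DFA: {A}.
{A} --a--> {B, C, D}  [new]
{A} --b--> {A, B, C, D}  [new]
{B, C, D} --a--> {A, B, C, D, E}  [new]
{B, C, D} --b--> {B, C}  [new]
{A, B, C, D} --a--> {A, B, C, D, E}  [seen]
{A, B, C, D} --b--> {A, B, C, D}  [seen]
{A, B, C, D, E} --a--> {A, B, C, D, E}  [seen]
{A, B, C, D, E} --b--> {A, B, C, D, E}  [seen]
{B, C} --a--> {A, B, C, D, E}  [seen]
{B, C} --b--> ∅  [new]
∅ --a--> ∅  [seen]
∅ --b--> ∅  [seen]
Reachable DFA states: {A}, {B, C, D}, {A, B, C, D}, {A, B, C, D, E}, {B, C}, ∅.
Accepting DFA states (contain an NFA accepting state): {B, C, D}, {A, B, C, D}, {A, B, C, D, E}, {B, C}.

4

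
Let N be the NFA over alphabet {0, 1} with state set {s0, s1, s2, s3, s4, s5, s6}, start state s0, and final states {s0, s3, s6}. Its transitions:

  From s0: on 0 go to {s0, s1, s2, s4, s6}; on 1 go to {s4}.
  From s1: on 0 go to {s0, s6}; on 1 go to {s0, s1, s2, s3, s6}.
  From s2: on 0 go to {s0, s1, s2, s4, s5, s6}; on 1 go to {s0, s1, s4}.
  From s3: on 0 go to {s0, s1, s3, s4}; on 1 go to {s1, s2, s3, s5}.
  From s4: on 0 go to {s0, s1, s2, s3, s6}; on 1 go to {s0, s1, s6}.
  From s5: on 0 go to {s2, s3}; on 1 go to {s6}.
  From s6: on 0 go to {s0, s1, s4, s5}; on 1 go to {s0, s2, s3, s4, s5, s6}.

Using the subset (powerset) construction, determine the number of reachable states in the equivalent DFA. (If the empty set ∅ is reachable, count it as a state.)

7

Start state of the DFA: {s0}.
{s0} --0--> {s0, s1, s2, s4, s6}  [new]
{s0} --1--> {s4}  [new]
{s0, s1, s2, s4, s6} --0--> {s0, s1, s2, s3, s4, s5, s6}  [new]
{s0, s1, s2, s4, s6} --1--> {s0, s1, s2, s3, s4, s5, s6}  [seen]
{s4} --0--> {s0, s1, s2, s3, s6}  [new]
{s4} --1--> {s0, s1, s6}  [new]
{s0, s1, s2, s3, s4, s5, s6} --0--> {s0, s1, s2, s3, s4, s5, s6}  [seen]
{s0, s1, s2, s3, s4, s5, s6} --1--> {s0, s1, s2, s3, s4, s5, s6}  [seen]
{s0, s1, s2, s3, s6} --0--> {s0, s1, s2, s3, s4, s5, s6}  [seen]
{s0, s1, s2, s3, s6} --1--> {s0, s1, s2, s3, s4, s5, s6}  [seen]
{s0, s1, s6} --0--> {s0, s1, s2, s4, s5, s6}  [new]
{s0, s1, s6} --1--> {s0, s1, s2, s3, s4, s5, s6}  [seen]
{s0, s1, s2, s4, s5, s6} --0--> {s0, s1, s2, s3, s4, s5, s6}  [seen]
{s0, s1, s2, s4, s5, s6} --1--> {s0, s1, s2, s3, s4, s5, s6}  [seen]
Reachable DFA states: {s0}, {s0, s1, s2, s4, s6}, {s4}, {s0, s1, s2, s3, s4, s5, s6}, {s0, s1, s2, s3, s6}, {s0, s1, s6}, {s0, s1, s2, s4, s5, s6}.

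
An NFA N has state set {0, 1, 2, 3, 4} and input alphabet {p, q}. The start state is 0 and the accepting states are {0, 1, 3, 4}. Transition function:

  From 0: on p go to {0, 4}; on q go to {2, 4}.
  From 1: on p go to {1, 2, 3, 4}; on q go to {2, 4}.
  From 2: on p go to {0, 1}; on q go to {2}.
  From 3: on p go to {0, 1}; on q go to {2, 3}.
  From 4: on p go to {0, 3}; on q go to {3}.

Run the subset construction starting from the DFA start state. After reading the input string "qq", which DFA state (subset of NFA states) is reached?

{2, 3}

Start: {0}.
δ(0,q) = {2, 4}.
Union: {2, 4}.
After q: {2, 4}.
δ(2,q) = {2}; δ(4,q) = {3}.
Union: {2, 3}.
After q: {2, 3}.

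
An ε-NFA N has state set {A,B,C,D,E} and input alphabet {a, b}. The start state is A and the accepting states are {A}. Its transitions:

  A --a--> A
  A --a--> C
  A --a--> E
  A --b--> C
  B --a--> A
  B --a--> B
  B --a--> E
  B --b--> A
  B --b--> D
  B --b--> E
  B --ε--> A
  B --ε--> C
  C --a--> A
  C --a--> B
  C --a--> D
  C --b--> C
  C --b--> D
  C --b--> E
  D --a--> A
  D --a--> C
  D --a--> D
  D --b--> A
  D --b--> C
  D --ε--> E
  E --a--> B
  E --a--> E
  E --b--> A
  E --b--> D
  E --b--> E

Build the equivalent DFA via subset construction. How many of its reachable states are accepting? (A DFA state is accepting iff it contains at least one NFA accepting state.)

Start state of the DFA: {A} (ε-closure of the NFA start).
{A} --a--> {A,C,E}  [new]
{A} --b--> {C}  [new]
{A,C,E} --a--> {A,B,C,D,E}  [new]
{A,C,E} --b--> {A,C,D,E}  [new]
{C} --a--> {A,B,C,D,E}  [seen]
{C} --b--> {C,D,E}  [new]
{A,B,C,D,E} --a--> {A,B,C,D,E}  [seen]
{A,B,C,D,E} --b--> {A,C,D,E}  [seen]
{A,C,D,E} --a--> {A,B,C,D,E}  [seen]
{A,C,D,E} --b--> {A,C,D,E}  [seen]
{C,D,E} --a--> {A,B,C,D,E}  [seen]
{C,D,E} --b--> {A,C,D,E}  [seen]
Reachable DFA states: {A}, {A,C,E}, {C}, {A,B,C,D,E}, {A,C,D,E}, {C,D,E}.
Accepting DFA states (contain an NFA accepting state): {A}, {A,C,E}, {A,B,C,D,E}, {A,C,D,E}.

4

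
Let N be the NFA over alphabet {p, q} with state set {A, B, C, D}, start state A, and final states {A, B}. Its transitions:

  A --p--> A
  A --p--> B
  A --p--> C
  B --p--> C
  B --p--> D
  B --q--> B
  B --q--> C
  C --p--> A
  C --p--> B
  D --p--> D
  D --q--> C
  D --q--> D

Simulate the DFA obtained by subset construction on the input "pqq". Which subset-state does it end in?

Start: {A}.
δ(A,p) = {A, B, C}.
Union: {A, B, C}.
After p: {A, B, C}.
δ(A,q) = ∅; δ(B,q) = {B, C}; δ(C,q) = ∅.
Union: {B, C}.
After q: {B, C}.
δ(B,q) = {B, C}; δ(C,q) = ∅.
Union: {B, C}.
After q: {B, C}.

{B, C}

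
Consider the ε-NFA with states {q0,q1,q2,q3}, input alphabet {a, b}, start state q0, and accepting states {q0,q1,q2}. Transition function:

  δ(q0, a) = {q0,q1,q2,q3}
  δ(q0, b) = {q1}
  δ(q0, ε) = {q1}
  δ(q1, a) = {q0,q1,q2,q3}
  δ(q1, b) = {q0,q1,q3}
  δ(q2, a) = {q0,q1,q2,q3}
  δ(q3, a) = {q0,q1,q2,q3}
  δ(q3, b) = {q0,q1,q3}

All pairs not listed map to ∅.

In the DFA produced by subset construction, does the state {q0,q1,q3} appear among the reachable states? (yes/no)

yes

Start state of the DFA: {q0,q1} (ε-closure of the NFA start).
{q0,q1} --a--> {q0,q1,q2,q3}  [new]
{q0,q1} --b--> {q0,q1,q3}  [new]
{q0,q1,q2,q3} --a--> {q0,q1,q2,q3}  [seen]
{q0,q1,q2,q3} --b--> {q0,q1,q3}  [seen]
{q0,q1,q3} --a--> {q0,q1,q2,q3}  [seen]
{q0,q1,q3} --b--> {q0,q1,q3}  [seen]
Reachable DFA states: {q0,q1}, {q0,q1,q2,q3}, {q0,q1,q3}.
{q0,q1,q3} is among them.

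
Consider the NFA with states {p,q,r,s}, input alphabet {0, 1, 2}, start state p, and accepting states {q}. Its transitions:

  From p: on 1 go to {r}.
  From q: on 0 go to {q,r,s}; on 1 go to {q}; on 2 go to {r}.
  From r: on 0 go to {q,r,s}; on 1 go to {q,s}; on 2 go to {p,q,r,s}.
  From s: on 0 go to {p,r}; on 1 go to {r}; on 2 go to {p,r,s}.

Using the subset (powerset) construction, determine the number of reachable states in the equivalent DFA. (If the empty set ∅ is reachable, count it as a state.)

Start state of the DFA: {p}.
{p} --0--> ∅  [new]
{p} --1--> {r}  [new]
{p} --2--> ∅  [seen]
∅ --0--> ∅  [seen]
∅ --1--> ∅  [seen]
∅ --2--> ∅  [seen]
{r} --0--> {q,r,s}  [new]
{r} --1--> {q,s}  [new]
{r} --2--> {p,q,r,s}  [new]
{q,r,s} --0--> {p,q,r,s}  [seen]
{q,r,s} --1--> {q,r,s}  [seen]
{q,r,s} --2--> {p,q,r,s}  [seen]
{q,s} --0--> {p,q,r,s}  [seen]
{q,s} --1--> {q,r}  [new]
{q,s} --2--> {p,r,s}  [new]
{p,q,r,s} --0--> {p,q,r,s}  [seen]
{p,q,r,s} --1--> {q,r,s}  [seen]
{p,q,r,s} --2--> {p,q,r,s}  [seen]
{q,r} --0--> {q,r,s}  [seen]
{q,r} --1--> {q,s}  [seen]
{q,r} --2--> {p,q,r,s}  [seen]
{p,r,s} --0--> {p,q,r,s}  [seen]
{p,r,s} --1--> {q,r,s}  [seen]
{p,r,s} --2--> {p,q,r,s}  [seen]
Reachable DFA states: {p}, ∅, {r}, {q,r,s}, {q,s}, {p,q,r,s}, {q,r}, {p,r,s}.

8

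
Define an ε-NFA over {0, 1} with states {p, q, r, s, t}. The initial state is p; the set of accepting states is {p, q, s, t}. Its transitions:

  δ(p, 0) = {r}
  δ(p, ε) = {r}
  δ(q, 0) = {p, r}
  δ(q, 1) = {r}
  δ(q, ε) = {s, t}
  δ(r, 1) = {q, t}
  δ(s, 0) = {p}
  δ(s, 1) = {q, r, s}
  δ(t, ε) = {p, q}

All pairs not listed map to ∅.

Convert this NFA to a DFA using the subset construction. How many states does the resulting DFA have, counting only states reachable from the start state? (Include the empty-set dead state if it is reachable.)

4

Start state of the DFA: {p, r} (ε-closure of the NFA start).
{p, r} --0--> {r}  [new]
{p, r} --1--> {p, q, r, s, t}  [new]
{r} --0--> ∅  [new]
{r} --1--> {p, q, r, s, t}  [seen]
{p, q, r, s, t} --0--> {p, r}  [seen]
{p, q, r, s, t} --1--> {p, q, r, s, t}  [seen]
∅ --0--> ∅  [seen]
∅ --1--> ∅  [seen]
Reachable DFA states: {p, r}, {r}, {p, q, r, s, t}, ∅.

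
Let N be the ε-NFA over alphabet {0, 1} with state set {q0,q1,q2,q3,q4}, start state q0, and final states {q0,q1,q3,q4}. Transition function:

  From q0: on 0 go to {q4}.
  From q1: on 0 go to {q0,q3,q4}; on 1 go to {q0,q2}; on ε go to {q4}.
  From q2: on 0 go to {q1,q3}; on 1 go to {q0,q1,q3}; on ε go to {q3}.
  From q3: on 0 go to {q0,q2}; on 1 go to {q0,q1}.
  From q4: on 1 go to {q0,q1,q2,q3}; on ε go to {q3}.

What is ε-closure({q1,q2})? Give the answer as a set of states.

{q1,q2,q3,q4}

Begin with {q1,q2}.
q1 →ε {q4}; add q4.
q4 →ε {q3}; add q3.
ε-closure = {q1,q2,q3,q4}.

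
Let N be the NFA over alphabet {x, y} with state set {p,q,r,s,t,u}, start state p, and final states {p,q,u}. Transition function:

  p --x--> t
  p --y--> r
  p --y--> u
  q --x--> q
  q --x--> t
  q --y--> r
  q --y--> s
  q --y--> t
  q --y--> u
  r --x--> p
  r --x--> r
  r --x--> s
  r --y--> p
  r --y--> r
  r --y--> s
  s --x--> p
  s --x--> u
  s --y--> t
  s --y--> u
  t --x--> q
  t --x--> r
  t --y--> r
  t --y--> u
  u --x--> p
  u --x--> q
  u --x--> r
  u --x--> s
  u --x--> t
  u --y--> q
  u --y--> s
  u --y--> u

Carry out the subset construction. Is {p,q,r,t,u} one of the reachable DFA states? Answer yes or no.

no

Start state of the DFA: {p}.
{p} --x--> {t}  [new]
{p} --y--> {r,u}  [new]
{t} --x--> {q,r}  [new]
{t} --y--> {r,u}  [seen]
{r,u} --x--> {p,q,r,s,t}  [new]
{r,u} --y--> {p,q,r,s,u}  [new]
{q,r} --x--> {p,q,r,s,t}  [seen]
{q,r} --y--> {p,r,s,t,u}  [new]
{p,q,r,s,t} --x--> {p,q,r,s,t,u}  [new]
{p,q,r,s,t} --y--> {p,r,s,t,u}  [seen]
{p,q,r,s,u} --x--> {p,q,r,s,t,u}  [seen]
{p,q,r,s,u} --y--> {p,q,r,s,t,u}  [seen]
{p,r,s,t,u} --x--> {p,q,r,s,t,u}  [seen]
{p,r,s,t,u} --y--> {p,q,r,s,t,u}  [seen]
{p,q,r,s,t,u} --x--> {p,q,r,s,t,u}  [seen]
{p,q,r,s,t,u} --y--> {p,q,r,s,t,u}  [seen]
Reachable DFA states: {p}, {t}, {r,u}, {q,r}, {p,q,r,s,t}, {p,q,r,s,u}, {p,r,s,t,u}, {p,q,r,s,t,u}.
{p,q,r,t,u} is not among them.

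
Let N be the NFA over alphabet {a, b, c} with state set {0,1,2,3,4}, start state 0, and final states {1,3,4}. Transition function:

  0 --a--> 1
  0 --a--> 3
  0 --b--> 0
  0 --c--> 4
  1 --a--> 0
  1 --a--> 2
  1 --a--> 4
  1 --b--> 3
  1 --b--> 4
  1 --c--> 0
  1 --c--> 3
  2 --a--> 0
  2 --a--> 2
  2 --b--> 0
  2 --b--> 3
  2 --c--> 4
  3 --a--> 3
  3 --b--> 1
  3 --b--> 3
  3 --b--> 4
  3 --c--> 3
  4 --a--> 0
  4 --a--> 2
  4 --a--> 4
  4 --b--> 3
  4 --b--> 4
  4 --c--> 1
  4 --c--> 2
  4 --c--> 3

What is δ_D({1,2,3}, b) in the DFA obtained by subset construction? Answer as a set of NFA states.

{0,1,3,4}

δ(1,b) = {3,4}; δ(2,b) = {0,3}; δ(3,b) = {1,3,4}.
Union: {0,1,3,4}.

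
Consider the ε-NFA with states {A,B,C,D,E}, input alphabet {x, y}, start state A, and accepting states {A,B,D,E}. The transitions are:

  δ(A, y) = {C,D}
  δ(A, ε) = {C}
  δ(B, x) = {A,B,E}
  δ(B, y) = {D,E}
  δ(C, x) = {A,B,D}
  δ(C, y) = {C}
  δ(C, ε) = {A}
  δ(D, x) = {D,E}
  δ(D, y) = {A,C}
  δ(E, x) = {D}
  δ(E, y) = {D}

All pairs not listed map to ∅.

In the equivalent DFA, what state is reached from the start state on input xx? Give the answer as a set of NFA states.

{A,B,C,D,E}

Start: {A,C}.
δ(A,x) = ∅; δ(C,x) = {A,B,D}.
Union: {A,B,D}.
ε-closure gives {A,B,C,D}.
After x: {A,B,C,D}.
δ(A,x) = ∅; δ(B,x) = {A,B,E}; δ(C,x) = {A,B,D}; δ(D,x) = {D,E}.
Union: {A,B,D,E}.
ε-closure gives {A,B,C,D,E}.
After x: {A,B,C,D,E}.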